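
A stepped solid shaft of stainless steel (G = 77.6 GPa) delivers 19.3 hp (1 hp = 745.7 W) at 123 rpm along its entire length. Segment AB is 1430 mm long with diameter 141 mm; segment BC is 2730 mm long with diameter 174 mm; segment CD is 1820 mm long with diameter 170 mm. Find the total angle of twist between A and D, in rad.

ω = 2π·123/60 = 12.88 rad/s, so T = P/ω = 19.3×745.7 / 12.88 = 1117 N·m.
J_AB = π(0.141)⁴/32 = 3.88×10^-5 m⁴; J_BC = π(0.174)⁴/32 = 9.00×10^-5 m⁴; J_CD = π(0.170)⁴/32 = 8.20×10^-5 m⁴.
θ = (T/G)·Σ L_i/J_i = (1117/77.6×10⁹)·(1.43/3.88×10^-5 + 2.73/9.00×10^-5 + 1.82/8.20×10^-5) = 1.287×10^-3 rad.

0.00129 rad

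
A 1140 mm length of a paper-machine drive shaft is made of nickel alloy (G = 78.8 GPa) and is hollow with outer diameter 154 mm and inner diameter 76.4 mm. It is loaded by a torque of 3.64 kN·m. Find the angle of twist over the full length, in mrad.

J = π(d_o⁴ − d_i⁴)/32 = π(0.154⁴ − 0.0764⁴)/32 = 5.187×10^-5 m⁴.
θ = T·L/(G·J) = 3640 × 1.14 / (78.8×10⁹ × 5.187×10^-5) = 1.015×10^-3 rad.

1.02 mrad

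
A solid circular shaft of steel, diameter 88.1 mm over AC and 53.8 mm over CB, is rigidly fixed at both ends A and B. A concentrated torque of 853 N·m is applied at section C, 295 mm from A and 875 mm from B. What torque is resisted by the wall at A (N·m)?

815 N·m

Compatibility: T_A·a/J_AC = T_B·b/J_CB with T_A + T_B = T₀.
J_AC = 5.91×10^-6 m⁴, J_CB = 8.22×10^-7 m⁴, so T_A = T₀·(J_AC/a)/((J_AC/a)+(J_CB/b)) = 814.8 N·m, T_B = 38.20 N·m.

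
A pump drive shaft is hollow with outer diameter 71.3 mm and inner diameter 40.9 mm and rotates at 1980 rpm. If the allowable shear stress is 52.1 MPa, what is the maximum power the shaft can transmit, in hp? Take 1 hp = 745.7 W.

919 hp

J = π(d_o⁴ − d_i⁴)/32 = π(0.0713⁴ − 0.0409⁴)/32 = 2.262×10^-6 m⁴.
T_max = τ_allow·J/r = 5.21×10^7 × 2.262×10^-6 / 0.0357 = 3306 N·m.
ω = 2π·1980/60 = 207.3 rad/s, so P_max = T_max·ω = 6.856×10^5 W.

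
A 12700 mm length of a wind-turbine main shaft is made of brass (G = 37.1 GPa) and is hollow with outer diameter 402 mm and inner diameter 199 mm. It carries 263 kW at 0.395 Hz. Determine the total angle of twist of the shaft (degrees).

ω = 2π·0.395 = 2.482 rad/s, so T = P/ω = 263×10³ / 2.482 = 106000 N·m.
J = π(d_o⁴ − d_i⁴)/32 = π(0.402⁴ − 0.199⁴)/32 = 2.410×10^-3 m⁴.
θ = T·L/(G·J) = 106000 × 12.7 / (37.1×10⁹ × 2.410×10^-3) = 0.01505 rad.

0.862°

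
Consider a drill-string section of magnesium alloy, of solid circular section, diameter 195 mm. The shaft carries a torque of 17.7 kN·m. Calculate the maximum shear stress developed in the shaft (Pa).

1.22e7 Pa

J = πd⁴/32 = π(0.195)⁴/32 = 1.420×10^-4 m⁴.
τ_max = T·r/J = 17700 × 0.0975 / 1.420×10^-4 = 1.216×10^7 Pa.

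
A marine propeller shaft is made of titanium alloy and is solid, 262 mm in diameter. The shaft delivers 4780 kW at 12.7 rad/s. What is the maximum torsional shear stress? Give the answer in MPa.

107 MPa

ω = 12.7 rad/s, so T = P/ω = 4780×10³ / 12.70 = 376400 N·m.
J = πd⁴/32 = π(0.262)⁴/32 = 4.626×10^-4 m⁴.
τ_max = T·r/J = 376400 × 0.131 / 4.626×10^-4 = 1.066×10^8 Pa.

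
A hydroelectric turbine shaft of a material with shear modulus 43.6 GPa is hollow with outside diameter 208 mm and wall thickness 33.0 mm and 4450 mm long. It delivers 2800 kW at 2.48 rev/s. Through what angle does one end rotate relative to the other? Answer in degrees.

ω = 2π·2.48 = 15.58 rad/s, so T = P/ω = 2800×10³ / 15.58 = 179700 N·m.
J = π(d_o⁴ − d_i⁴)/32 = π(0.208⁴ − 0.142⁴)/32 = 1.438×10^-4 m⁴.
θ = T·L/(G·J) = 179700 × 4.45 / (43.6×10⁹ × 1.438×10^-4) = 0.1275 rad.

7.31°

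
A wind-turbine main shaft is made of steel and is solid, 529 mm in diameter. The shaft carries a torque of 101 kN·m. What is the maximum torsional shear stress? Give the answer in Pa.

J = πd⁴/32 = π(0.529)⁴/32 = 7.688×10^-3 m⁴.
τ_max = T·r/J = 101000 × 0.265 / 7.688×10^-3 = 3.475×10^6 Pa.

3.47e6 Pa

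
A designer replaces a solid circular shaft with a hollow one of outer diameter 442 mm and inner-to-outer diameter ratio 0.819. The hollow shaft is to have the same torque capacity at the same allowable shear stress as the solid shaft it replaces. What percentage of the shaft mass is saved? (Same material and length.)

Equal τ_max and T ⇒ the solid shaft needs d_s³ = d_o³(1−k⁴), so d_s = 442·(1−0.819⁴)^(1/3) = 362.2 mm.
Area ratio A_h/A_s = d_o²(1−k²)/d_s² = (1−k²)/(1−k⁴)^(2/3) = 0.4904.
Mass saving = 1 − 0.4904 = 51.0 %.

51.0 %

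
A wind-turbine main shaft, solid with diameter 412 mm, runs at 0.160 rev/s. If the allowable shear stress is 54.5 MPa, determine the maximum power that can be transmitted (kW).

J = πd⁴/32 = π(0.412)⁴/32 = 2.829×10^-3 m⁴.
T_max = τ_allow·J/r = 5.45×10^7 × 2.829×10^-3 / 0.206 = 748400 N·m.
ω = 2π·0.160 = 1.005 rad/s, so P_max = T_max·ω = 7.523×10^5 W.

752 kW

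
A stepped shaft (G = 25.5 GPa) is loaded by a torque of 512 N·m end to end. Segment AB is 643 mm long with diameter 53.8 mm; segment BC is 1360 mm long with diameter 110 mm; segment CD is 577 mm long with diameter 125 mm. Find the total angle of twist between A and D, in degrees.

J_AB = π(0.0538)⁴/32 = 8.22×10^-7 m⁴; J_BC = π(0.110)⁴/32 = 1.44×10^-5 m⁴; J_CD = π(0.125)⁴/32 = 2.40×10^-5 m⁴.
θ = (T/G)·Σ L_i/J_i = (512.0/25.5×10⁹)·(0.643/8.22×10^-7 + 1.36/1.44×10^-5 + 0.577/2.40×10^-5) = 0.01808 rad.

1.04°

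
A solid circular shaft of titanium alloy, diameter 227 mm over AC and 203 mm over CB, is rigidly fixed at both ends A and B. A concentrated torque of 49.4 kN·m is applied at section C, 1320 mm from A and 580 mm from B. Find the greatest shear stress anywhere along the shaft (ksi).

Compatibility: T_A·a/J_AC = T_B·b/J_CB with T_A + T_B = T₀.
J_AC = 2.61×10^-4 m⁴, J_CB = 1.67×10^-4 m⁴, so T_A = T₀·(J_AC/a)/((J_AC/a)+(J_CB/b)) = 20120 N·m, T_B = 29280 N·m.
τ in each portion: τ_AC = 8.76×10^6 Pa, τ_CB = 1.78×10^7 Pa; maximum is in CB.
τ_max = T_CB·r/J = 29280·0.102/1.67×10^-4 = 1.783×10^7 Pa.

2.59 ksi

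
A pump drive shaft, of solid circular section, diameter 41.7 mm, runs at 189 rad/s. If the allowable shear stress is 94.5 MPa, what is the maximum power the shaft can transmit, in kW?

J = πd⁴/32 = π(0.0417)⁴/32 = 2.969×10^-7 m⁴.
T_max = τ_allow·J/r = 9.45×10^7 × 2.969×10^-7 / 0.0209 = 1345 N·m.
ω = 189 rad/s, so P_max = T_max·ω = 2.543×10^5 W.

254 kW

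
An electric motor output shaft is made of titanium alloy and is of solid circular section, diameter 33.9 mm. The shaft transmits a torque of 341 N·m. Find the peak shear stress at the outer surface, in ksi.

6.47 ksi

J = πd⁴/32 = π(0.0339)⁴/32 = 1.297×10^-7 m⁴.
τ_max = T·r/J = 341.0 × 0.0169 / 1.297×10^-7 = 4.458×10^7 Pa.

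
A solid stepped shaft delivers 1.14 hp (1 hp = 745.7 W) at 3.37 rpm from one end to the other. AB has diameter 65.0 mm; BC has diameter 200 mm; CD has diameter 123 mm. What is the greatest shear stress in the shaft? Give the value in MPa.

44.7 MPa

ω = 2π·3.37/60 = 0.3529 rad/s, so T = P/ω = 1.14×745.7 / 0.3529 = 2409 N·m.
Under the same torque, τ_max = 16T/(πd³) is largest where d is smallest — segment AB (d = 65.0 mm).
τ_max = 16·2409/(π·(0.0650)³) = 4.467×10^7 Pa.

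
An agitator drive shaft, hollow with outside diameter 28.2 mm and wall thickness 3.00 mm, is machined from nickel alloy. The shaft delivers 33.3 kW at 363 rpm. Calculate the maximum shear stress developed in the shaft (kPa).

ω = 2π·363/60 = 38.01 rad/s, so T = P/ω = 33.3×10³ / 38.01 = 876.0 N·m.
J = π(d_o⁴ − d_i⁴)/32 = π(0.0282⁴ − 0.0222⁴)/32 = 3.824×10^-8 m⁴.
τ_max = T·r/J = 876.0 × 0.0141 / 3.824×10^-8 = 3.230×10^8 Pa.

323000 kPa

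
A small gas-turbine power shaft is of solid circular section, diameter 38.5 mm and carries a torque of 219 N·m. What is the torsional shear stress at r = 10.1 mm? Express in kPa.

J = πd⁴/32 = π(0.0385)⁴/32 = 2.157×10^-7 m⁴.
Shear stress varies linearly with radius: τ = T·r/J = 219.0 × 0.0101 / 2.157×10^-7 = 1.025×10^7 Pa.

10300 kPa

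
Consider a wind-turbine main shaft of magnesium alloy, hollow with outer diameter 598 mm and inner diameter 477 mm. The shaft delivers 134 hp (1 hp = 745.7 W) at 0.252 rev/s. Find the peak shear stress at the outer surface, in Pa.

ω = 2π·0.252 = 1.583 rad/s, so T = P/ω = 134×745.7 / 1.583 = 63110 N·m.
J = π(d_o⁴ − d_i⁴)/32 = π(0.598⁴ − 0.477⁴)/32 = 7.472×10^-3 m⁴.
τ_max = T·r/J = 63110 × 0.299 / 7.472×10^-3 = 2.525×10^6 Pa.

2.53e6 Pa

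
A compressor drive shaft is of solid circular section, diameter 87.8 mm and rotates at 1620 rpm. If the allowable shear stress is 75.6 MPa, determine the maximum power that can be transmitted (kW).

1700 kW

J = πd⁴/32 = π(0.0878)⁴/32 = 5.834×10^-6 m⁴.
T_max = τ_allow·J/r = 7.56×10^7 × 5.834×10^-6 / 0.0439 = 10050 N·m.
ω = 2π·1620/60 = 169.6 rad/s, so P_max = T_max·ω = 1.704×10^6 W.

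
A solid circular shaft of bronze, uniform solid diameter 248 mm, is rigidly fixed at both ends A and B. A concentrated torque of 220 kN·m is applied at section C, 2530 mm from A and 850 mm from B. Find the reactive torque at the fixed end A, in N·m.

55300 N·m

With uniform GJ and both ends fixed, compatibility θ_AC = θ_CB gives T_A·a = T_B·b, together with T_A + T_B = T₀.
T_A = T₀·b/(a+b) = 220000·850/3380 = 55330 N·m; T_B = 164700 N·m.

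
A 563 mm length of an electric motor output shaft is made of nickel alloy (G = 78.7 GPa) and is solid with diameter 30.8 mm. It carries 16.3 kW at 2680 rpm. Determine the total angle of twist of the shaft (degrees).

ω = 2π·2680/60 = 280.6 rad/s, so T = P/ω = 16.3×10³ / 280.6 = 58.08 N·m.
J = πd⁴/32 = π(0.0308)⁴/32 = 8.835×10^-8 m⁴.
θ = T·L/(G·J) = 58.08 × 0.563 / (78.7×10⁹ × 8.835×10^-8) = 4.703×10^-3 rad.

0.269°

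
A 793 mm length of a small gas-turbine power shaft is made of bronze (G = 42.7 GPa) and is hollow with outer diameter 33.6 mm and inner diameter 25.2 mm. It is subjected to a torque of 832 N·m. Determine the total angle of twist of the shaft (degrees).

J = π(d_o⁴ − d_i⁴)/32 = π(0.0336⁴ − 0.0252⁴)/32 = 8.554×10^-8 m⁴.
θ = T·L/(G·J) = 832.0 × 0.793 / (42.7×10⁹ × 8.554×10^-8) = 0.1806 rad.

10.3°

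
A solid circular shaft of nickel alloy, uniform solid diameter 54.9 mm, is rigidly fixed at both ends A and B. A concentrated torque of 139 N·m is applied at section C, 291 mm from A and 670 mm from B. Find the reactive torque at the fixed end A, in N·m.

96.9 N·m

With uniform GJ and both ends fixed, compatibility θ_AC = θ_CB gives T_A·a = T_B·b, together with T_A + T_B = T₀.
T_A = T₀·b/(a+b) = 139.0·670/961.0 = 96.91 N·m; T_B = 42.09 N·m.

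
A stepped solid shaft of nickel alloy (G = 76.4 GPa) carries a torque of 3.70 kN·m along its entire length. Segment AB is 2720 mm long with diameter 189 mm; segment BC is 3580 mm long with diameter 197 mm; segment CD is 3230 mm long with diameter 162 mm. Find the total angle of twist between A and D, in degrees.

J_AB = π(0.189)⁴/32 = 1.25×10^-4 m⁴; J_BC = π(0.197)⁴/32 = 1.48×10^-4 m⁴; J_CD = π(0.162)⁴/32 = 6.76×10^-5 m⁴.
θ = (T/G)·Σ L_i/J_i = (3700/76.4×10⁹)·(2.72/1.25×10^-4 + 3.58/1.48×10^-4 + 3.23/6.76×10^-5) = 4.537×10^-3 rad.

0.260°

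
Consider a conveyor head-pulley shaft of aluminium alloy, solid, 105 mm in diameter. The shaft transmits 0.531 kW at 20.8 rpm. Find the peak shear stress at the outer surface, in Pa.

1.07e6 Pa

ω = 2π·20.8/60 = 2.178 rad/s, so T = P/ω = 0.531×10³ / 2.178 = 243.8 N·m.
J = πd⁴/32 = π(0.105)⁴/32 = 1.193×10^-5 m⁴.
τ_max = T·r/J = 243.8 × 0.0525 / 1.193×10^-5 = 1.073×10^6 Pa.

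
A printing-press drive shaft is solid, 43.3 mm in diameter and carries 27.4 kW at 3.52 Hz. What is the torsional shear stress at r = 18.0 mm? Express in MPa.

64.6 MPa

ω = 2π·3.52 = 22.12 rad/s, so T = P/ω = 27.4×10³ / 22.12 = 1239 N·m.
J = πd⁴/32 = π(0.0433)⁴/32 = 3.451×10^-7 m⁴.
Shear stress varies linearly with radius: τ = T·r/J = 1239 × 0.0180 / 3.451×10^-7 = 6.462×10^7 Pa.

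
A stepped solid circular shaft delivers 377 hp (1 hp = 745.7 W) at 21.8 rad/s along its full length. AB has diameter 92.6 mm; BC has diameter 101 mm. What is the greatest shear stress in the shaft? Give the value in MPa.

ω = 21.8 rad/s, so T = P/ω = 377×745.7 / 21.80 = 12900 N·m.
Under the same torque, τ_max = 16T/(πd³) is largest where d is smallest — segment AB (d = 92.6 mm).
τ_max = 16·12900/(π·(0.0926)³) = 8.272×10^7 Pa.

82.7 MPa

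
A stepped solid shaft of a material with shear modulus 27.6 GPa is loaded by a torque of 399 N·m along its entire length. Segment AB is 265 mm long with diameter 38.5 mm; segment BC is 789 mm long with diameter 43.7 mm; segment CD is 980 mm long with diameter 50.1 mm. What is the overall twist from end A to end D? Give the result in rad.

J_AB = π(0.0385)⁴/32 = 2.16×10^-7 m⁴; J_BC = π(0.0437)⁴/32 = 3.58×10^-7 m⁴; J_CD = π(0.0501)⁴/32 = 6.19×10^-7 m⁴.
θ = (T/G)·Σ L_i/J_i = (399.0/27.6×10⁹)·(0.265/2.16×10^-7 + 0.789/3.58×10^-7 + 0.980/6.19×10^-7) = 0.07252 rad.

0.0725 rad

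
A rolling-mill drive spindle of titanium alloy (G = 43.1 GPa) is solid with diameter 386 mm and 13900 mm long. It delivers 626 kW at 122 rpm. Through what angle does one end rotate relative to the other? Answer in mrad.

7.25 mrad

ω = 2π·122/60 = 12.78 rad/s, so T = P/ω = 626×10³ / 12.78 = 49000 N·m.
J = πd⁴/32 = π(0.386)⁴/32 = 2.179×10^-3 m⁴.
θ = T·L/(G·J) = 49000 × 13.9 / (43.1×10⁹ × 2.179×10^-3) = 7.251×10^-3 rad.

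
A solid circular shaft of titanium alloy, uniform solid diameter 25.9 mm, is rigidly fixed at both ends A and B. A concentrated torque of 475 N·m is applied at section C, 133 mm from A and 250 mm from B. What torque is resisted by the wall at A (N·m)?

With uniform GJ and both ends fixed, compatibility θ_AC = θ_CB gives T_A·a = T_B·b, together with T_A + T_B = T₀.
T_A = T₀·b/(a+b) = 475.0·250/383.0 = 310.1 N·m; T_B = 164.9 N·m.

310 N·m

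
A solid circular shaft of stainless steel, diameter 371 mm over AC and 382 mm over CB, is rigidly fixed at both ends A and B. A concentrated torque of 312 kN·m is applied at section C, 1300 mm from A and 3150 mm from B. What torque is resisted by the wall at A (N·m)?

213000 N·m

Compatibility: T_A·a/J_AC = T_B·b/J_CB with T_A + T_B = T₀.
J_AC = 1.86×10^-3 m⁴, J_CB = 2.09×10^-3 m⁴, so T_A = T₀·(J_AC/a)/((J_AC/a)+(J_CB/b)) = 213100 N·m, T_B = 98870 N·m.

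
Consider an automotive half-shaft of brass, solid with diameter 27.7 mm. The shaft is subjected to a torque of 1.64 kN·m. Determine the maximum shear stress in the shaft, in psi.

J = πd⁴/32 = π(0.0277)⁴/32 = 5.780×10^-8 m⁴.
τ_max = T·r/J = 1640 × 0.0138 / 5.780×10^-8 = 3.930×10^8 Pa.

57000 psi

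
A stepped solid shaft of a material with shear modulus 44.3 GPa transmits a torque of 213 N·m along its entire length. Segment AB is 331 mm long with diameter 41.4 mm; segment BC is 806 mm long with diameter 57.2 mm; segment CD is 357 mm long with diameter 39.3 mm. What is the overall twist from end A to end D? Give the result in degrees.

0.947°

J_AB = π(0.0414)⁴/32 = 2.88×10^-7 m⁴; J_BC = π(0.0572)⁴/32 = 1.05×10^-6 m⁴; J_CD = π(0.0393)⁴/32 = 2.34×10^-7 m⁴.
θ = (T/G)·Σ L_i/J_i = (213.0/44.3×10⁹)·(0.331/2.88×10^-7 + 0.806/1.05×10^-6 + 0.357/2.34×10^-7) = 0.01654 rad.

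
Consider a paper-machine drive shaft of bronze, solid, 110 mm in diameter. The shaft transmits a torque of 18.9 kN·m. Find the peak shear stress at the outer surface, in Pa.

J = πd⁴/32 = π(0.110)⁴/32 = 1.437×10^-5 m⁴.
τ_max = T·r/J = 18900 × 0.0550 / 1.437×10^-5 = 7.232×10^7 Pa.

7.23e7 Pa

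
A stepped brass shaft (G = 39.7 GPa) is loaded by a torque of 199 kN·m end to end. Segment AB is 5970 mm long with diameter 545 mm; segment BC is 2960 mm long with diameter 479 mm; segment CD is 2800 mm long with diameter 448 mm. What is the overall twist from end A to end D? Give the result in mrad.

J_AB = π(0.545)⁴/32 = 8.66×10^-3 m⁴; J_BC = π(0.479)⁴/32 = 5.17×10^-3 m⁴; J_CD = π(0.448)⁴/32 = 3.95×10^-3 m⁴.
θ = (T/G)·Σ L_i/J_i = (199000/39.7×10⁹)·(5.97/8.66×10^-3 + 2.96/5.17×10^-3 + 2.80/3.95×10^-3) = 9.875×10^-3 rad.

9.87 mrad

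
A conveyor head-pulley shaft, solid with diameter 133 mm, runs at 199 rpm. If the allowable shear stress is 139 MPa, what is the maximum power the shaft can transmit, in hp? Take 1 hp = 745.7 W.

1790 hp

J = πd⁴/32 = π(0.133)⁴/32 = 3.072×10^-5 m⁴.
T_max = τ_allow·J/r = 1.39×10^8 × 3.072×10^-5 / 0.0665 = 64210 N·m.
ω = 2π·199/60 = 20.84 rad/s, so P_max = T_max·ω = 1.338×10^6 W.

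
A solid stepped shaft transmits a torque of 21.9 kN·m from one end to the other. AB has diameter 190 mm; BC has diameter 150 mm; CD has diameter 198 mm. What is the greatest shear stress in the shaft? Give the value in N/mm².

Under the same torque, τ_max = 16T/(πd³) is largest where d is smallest — segment BC (d = 150 mm).
τ_max = 16·21900/(π·(0.150)³) = 3.305×10^7 Pa.

33.0 N/mm²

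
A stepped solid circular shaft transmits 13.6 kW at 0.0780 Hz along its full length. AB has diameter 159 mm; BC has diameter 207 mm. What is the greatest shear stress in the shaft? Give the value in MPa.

ω = 2π·0.0780 = 0.4901 rad/s, so T = P/ω = 13.6×10³ / 0.4901 = 27750 N·m.
Under the same torque, τ_max = 16T/(πd³) is largest where d is smallest — segment AB (d = 159 mm).
τ_max = 16·27750/(π·(0.159)³) = 3.516×10^7 Pa.

35.2 MPa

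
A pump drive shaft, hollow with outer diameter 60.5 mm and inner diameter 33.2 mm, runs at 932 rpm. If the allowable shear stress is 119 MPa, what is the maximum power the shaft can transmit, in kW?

459 kW

J = π(d_o⁴ − d_i⁴)/32 = π(0.0605⁴ − 0.0332⁴)/32 = 1.196×10^-6 m⁴.
T_max = τ_allow·J/r = 1.19×10^8 × 1.196×10^-6 / 0.0302 = 4705 N·m.
ω = 2π·932/60 = 97.60 rad/s, so P_max = T_max·ω = 4.592×10^5 W.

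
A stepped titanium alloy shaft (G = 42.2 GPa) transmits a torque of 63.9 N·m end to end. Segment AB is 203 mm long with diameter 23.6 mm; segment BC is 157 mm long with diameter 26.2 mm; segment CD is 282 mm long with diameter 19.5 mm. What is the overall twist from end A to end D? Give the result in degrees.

J_AB = π(0.0236)⁴/32 = 3.05×10^-8 m⁴; J_BC = π(0.0262)⁴/32 = 4.63×10^-8 m⁴; J_CD = π(0.0195)⁴/32 = 1.42×10^-8 m⁴.
θ = (T/G)·Σ L_i/J_i = (63.90/42.2×10⁹)·(0.203/3.05×10^-8 + 0.157/4.63×10^-8 + 0.282/1.42×10^-8) = 0.04531 rad.

2.60°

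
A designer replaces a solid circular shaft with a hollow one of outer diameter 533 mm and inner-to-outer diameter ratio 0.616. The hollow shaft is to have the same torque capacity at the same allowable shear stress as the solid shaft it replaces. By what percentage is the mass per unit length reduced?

31.2 %

Equal τ_max and T ⇒ the solid shaft needs d_s³ = d_o³(1−k⁴), so d_s = 533·(1−0.616⁴)^(1/3) = 506.1 mm.
Area ratio A_h/A_s = d_o²(1−k²)/d_s² = (1−k²)/(1−k⁴)^(2/3) = 0.6883.
Mass saving = 1 − 0.6883 = 31.2 %.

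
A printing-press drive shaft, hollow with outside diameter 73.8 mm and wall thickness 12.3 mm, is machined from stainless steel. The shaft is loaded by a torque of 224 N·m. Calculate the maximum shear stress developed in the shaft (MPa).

3.54 MPa

J = π(d_o⁴ − d_i⁴)/32 = π(0.0738⁴ − 0.0492⁴)/32 = 2.337×10^-6 m⁴.
τ_max = T·r/J = 224.0 × 0.0369 / 2.337×10^-6 = 3.537×10^6 Pa.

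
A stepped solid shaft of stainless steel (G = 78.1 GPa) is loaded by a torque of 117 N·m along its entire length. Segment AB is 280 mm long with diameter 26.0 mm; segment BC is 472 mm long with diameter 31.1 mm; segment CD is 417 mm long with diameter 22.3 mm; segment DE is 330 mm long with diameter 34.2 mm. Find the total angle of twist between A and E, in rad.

0.0465 rad

J_AB = π(0.0260)⁴/32 = 4.49×10^-8 m⁴; J_BC = π(0.0311)⁴/32 = 9.18×10^-8 m⁴; J_CD = π(0.0223)⁴/32 = 2.43×10^-8 m⁴; J_DE = π(0.0342)⁴/32 = 1.34×10^-7 m⁴.
θ = (T/G)·Σ L_i/J_i = (117.0/78.1×10⁹)·(0.280/4.49×10^-8 + 0.472/9.18×10^-8 + 0.417/2.43×10^-8 + 0.330/1.34×10^-7) = 0.04646 rad.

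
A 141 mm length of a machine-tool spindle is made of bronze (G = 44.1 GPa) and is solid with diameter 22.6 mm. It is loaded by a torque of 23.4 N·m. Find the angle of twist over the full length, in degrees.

J = πd⁴/32 = π(0.0226)⁴/32 = 2.561×10^-8 m⁴.
θ = T·L/(G·J) = 23.40 × 0.141 / (44.1×10⁹ × 2.561×10^-8) = 2.921×10^-3 rad.

0.167°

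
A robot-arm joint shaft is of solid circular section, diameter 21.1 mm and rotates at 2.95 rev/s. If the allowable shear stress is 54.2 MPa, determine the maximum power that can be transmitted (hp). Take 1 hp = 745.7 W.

2.48 hp

J = πd⁴/32 = π(0.0211)⁴/32 = 1.946×10^-8 m⁴.
T_max = τ_allow·J/r = 5.42×10^7 × 1.946×10^-8 / 0.0106 = 99.97 N·m.
ω = 2π·2.95 = 18.54 rad/s, so P_max = T_max·ω = 1853 W.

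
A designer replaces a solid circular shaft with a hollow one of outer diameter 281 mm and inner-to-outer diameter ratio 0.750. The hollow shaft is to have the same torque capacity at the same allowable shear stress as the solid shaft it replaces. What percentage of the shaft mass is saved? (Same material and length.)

Equal τ_max and T ⇒ the solid shaft needs d_s³ = d_o³(1−k⁴), so d_s = 281·(1−0.750⁴)^(1/3) = 247.5 mm.
Area ratio A_h/A_s = d_o²(1−k²)/d_s² = (1−k²)/(1−k⁴)^(2/3) = 0.5638.
Mass saving = 1 − 0.5638 = 43.6 %.

43.6 %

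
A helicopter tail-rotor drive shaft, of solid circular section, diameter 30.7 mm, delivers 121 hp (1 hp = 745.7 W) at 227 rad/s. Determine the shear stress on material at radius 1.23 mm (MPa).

ω = 227 rad/s, so T = P/ω = 121×745.7 / 227.0 = 397.5 N·m.
J = πd⁴/32 = π(0.0307)⁴/32 = 8.721×10^-8 m⁴.
Shear stress varies linearly with radius: τ = T·r/J = 397.5 × 0.00123 / 8.721×10^-8 = 5.606×10^6 Pa.

5.61 MPa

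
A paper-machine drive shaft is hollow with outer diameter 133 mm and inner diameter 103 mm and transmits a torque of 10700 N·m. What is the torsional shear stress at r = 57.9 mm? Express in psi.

J = π(d_o⁴ − d_i⁴)/32 = π(0.133⁴ − 0.103⁴)/32 = 1.967×10^-5 m⁴.
Shear stress varies linearly with radius: τ = T·r/J = 10700 × 0.0579 / 1.967×10^-5 = 3.150×10^7 Pa.

4570 psi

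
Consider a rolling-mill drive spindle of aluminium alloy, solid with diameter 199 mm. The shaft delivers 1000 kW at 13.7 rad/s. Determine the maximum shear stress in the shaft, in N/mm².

47.2 N/mm²

ω = 13.7 rad/s, so T = P/ω = 1000×10³ / 13.70 = 72990 N·m.
J = πd⁴/32 = π(0.199)⁴/32 = 1.540×10^-4 m⁴.
τ_max = T·r/J = 72990 × 0.0995 / 1.540×10^-4 = 4.717×10^7 Pa.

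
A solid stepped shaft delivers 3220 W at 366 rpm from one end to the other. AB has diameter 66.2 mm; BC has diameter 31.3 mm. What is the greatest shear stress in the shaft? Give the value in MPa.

14.0 MPa

ω = 2π·366/60 = 38.33 rad/s, so T = P/ω = 3220 / 38.33 = 84.01 N·m.
Under the same torque, τ_max = 16T/(πd³) is largest where d is smallest — segment BC (d = 31.3 mm).
τ_max = 16·84.01/(π·(0.0313)³) = 1.395×10^7 Pa.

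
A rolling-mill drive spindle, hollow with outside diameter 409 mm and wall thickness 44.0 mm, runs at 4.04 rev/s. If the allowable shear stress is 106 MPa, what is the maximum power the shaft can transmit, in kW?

22400 kW

J = π(d_o⁴ − d_i⁴)/32 = π(0.409⁴ − 0.321⁴)/32 = 1.705×10^-3 m⁴.
T_max = τ_allow·J/r = 1.06×10^8 × 1.705×10^-3 / 0.204 = 883700 N·m.
ω = 2π·4.04 = 25.38 rad/s, so P_max = T_max·ω = 2.243×10^7 W.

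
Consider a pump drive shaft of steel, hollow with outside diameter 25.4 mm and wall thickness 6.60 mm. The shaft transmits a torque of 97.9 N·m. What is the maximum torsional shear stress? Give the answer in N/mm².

J = π(d_o⁴ − d_i⁴)/32 = π(0.0254⁴ − 0.0122⁴)/32 = 3.869×10^-8 m⁴.
τ_max = T·r/J = 97.90 × 0.0127 / 3.869×10^-8 = 3.214×10^7 Pa.

32.1 N/mm²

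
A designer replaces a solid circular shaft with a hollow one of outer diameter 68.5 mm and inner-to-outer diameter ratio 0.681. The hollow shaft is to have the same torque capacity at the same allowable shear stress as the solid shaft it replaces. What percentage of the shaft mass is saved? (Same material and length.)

37.0 %

Equal τ_max and T ⇒ the solid shaft needs d_s³ = d_o³(1−k⁴), so d_s = 68.5·(1−0.681⁴)^(1/3) = 63.19 mm.
Area ratio A_h/A_s = d_o²(1−k²)/d_s² = (1−k²)/(1−k⁴)^(2/3) = 0.6302.
Mass saving = 1 − 0.6302 = 37.0 %.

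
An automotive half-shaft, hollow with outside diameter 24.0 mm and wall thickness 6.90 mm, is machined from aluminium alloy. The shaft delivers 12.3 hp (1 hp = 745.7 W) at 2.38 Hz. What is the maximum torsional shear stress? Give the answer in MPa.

ω = 2π·2.38 = 14.95 rad/s, so T = P/ω = 12.3×745.7 / 14.95 = 613.4 N·m.
J = π(d_o⁴ − d_i⁴)/32 = π(0.0240⁴ − 0.0102⁴)/32 = 3.151×10^-8 m⁴.
τ_max = T·r/J = 613.4 × 0.0120 / 3.151×10^-8 = 2.336×10^8 Pa.

234 MPa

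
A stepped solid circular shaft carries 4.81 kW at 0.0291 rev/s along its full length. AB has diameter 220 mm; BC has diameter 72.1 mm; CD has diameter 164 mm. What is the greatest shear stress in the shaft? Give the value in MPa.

357 MPa

ω = 2π·0.0291 = 0.1828 rad/s, so T = P/ω = 4.81×10³ / 0.1828 = 26310 N·m.
Under the same torque, τ_max = 16T/(πd³) is largest where d is smallest — segment BC (d = 72.1 mm).
τ_max = 16·26310/(π·(0.0721)³) = 3.575×10^8 Pa.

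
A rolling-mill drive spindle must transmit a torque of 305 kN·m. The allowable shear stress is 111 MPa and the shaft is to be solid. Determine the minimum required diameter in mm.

For a solid shaft τ_max = 16T/(πd³), so d = (16T/(π τ_allow))^(1/3) = (16·305000/(π·1.11×10^8))^(1/3) = 0.2410 m.

241 mm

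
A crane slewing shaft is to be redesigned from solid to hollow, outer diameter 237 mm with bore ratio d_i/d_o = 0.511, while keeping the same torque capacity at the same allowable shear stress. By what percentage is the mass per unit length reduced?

Equal τ_max and T ⇒ the solid shaft needs d_s³ = d_o³(1−k⁴), so d_s = 237·(1−0.511⁴)^(1/3) = 231.5 mm.
Area ratio A_h/A_s = d_o²(1−k²)/d_s² = (1−k²)/(1−k⁴)^(2/3) = 0.7745.
Mass saving = 1 − 0.7745 = 22.6 %.

22.6 %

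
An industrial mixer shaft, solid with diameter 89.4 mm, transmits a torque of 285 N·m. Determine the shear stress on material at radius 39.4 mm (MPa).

J = πd⁴/32 = π(0.0894)⁴/32 = 6.271×10^-6 m⁴.
Shear stress varies linearly with radius: τ = T·r/J = 285.0 × 0.0394 / 6.271×10^-6 = 1.791×10^6 Pa.

1.79 MPa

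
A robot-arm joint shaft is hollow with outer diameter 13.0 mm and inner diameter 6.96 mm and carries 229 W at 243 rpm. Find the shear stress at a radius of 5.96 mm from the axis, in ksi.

ω = 2π·243/60 = 25.45 rad/s, so T = P/ω = 229 / 25.45 = 8.999 N·m.
J = π(d_o⁴ − d_i⁴)/32 = π(0.0130⁴ − 0.00696⁴)/32 = 2.574×10^-9 m⁴.
Shear stress varies linearly with radius: τ = T·r/J = 8.999 × 0.00596 / 2.574×10^-9 = 2.084×10^7 Pa.

3.02 ksi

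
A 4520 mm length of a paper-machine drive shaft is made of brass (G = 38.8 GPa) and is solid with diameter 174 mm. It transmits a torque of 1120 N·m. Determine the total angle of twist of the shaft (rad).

J = πd⁴/32 = π(0.174)⁴/32 = 8.999×10^-5 m⁴.
θ = T·L/(G·J) = 1120 × 4.52 / (38.8×10⁹ × 8.999×10^-5) = 1.450×10^-3 rad.

0.00145 rad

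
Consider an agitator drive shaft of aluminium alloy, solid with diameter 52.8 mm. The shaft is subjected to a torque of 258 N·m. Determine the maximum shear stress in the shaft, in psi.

J = πd⁴/32 = π(0.0528)⁴/32 = 7.630×10^-7 m⁴.
τ_max = T·r/J = 258.0 × 0.0264 / 7.630×10^-7 = 8.927×10^6 Pa.

1290 psi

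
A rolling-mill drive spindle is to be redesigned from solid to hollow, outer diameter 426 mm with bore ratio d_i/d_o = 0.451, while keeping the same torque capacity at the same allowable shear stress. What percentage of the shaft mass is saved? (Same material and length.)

Equal τ_max and T ⇒ the solid shaft needs d_s³ = d_o³(1−k⁴), so d_s = 426·(1−0.451⁴)^(1/3) = 420.0 mm.
Area ratio A_h/A_s = d_o²(1−k²)/d_s² = (1−k²)/(1−k⁴)^(2/3) = 0.8194.
Mass saving = 1 − 0.8194 = 18.1 %.

18.1 %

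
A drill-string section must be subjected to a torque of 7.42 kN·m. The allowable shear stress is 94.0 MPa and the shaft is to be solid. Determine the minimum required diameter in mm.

73.8 mm

For a solid shaft τ_max = 16T/(πd³), so d = (16T/(π τ_allow))^(1/3) = (16·7420/(π·9.40×10^7))^(1/3) = 0.07380 m.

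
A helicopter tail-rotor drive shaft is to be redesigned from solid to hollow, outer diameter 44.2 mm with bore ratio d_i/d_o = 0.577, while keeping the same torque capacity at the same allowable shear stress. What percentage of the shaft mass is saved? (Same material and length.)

27.9 %

Equal τ_max and T ⇒ the solid shaft needs d_s³ = d_o³(1−k⁴), so d_s = 44.2·(1−0.577⁴)^(1/3) = 42.50 mm.
Area ratio A_h/A_s = d_o²(1−k²)/d_s² = (1−k²)/(1−k⁴)^(2/3) = 0.7214.
Mass saving = 1 − 0.7214 = 27.9 %.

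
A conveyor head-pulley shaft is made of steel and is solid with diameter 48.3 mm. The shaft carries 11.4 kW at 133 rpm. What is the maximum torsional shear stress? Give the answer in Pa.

3.70e7 Pa

ω = 2π·133/60 = 13.93 rad/s, so T = P/ω = 11.4×10³ / 13.93 = 818.5 N·m.
J = πd⁴/32 = π(0.0483)⁴/32 = 5.343×10^-7 m⁴.
τ_max = T·r/J = 818.5 × 0.0241 / 5.343×10^-7 = 3.700×10^7 Pa.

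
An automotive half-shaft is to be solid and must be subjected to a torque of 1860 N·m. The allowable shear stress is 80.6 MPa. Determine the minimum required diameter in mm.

49.0 mm

For a solid shaft τ_max = 16T/(πd³), so d = (16T/(π τ_allow))^(1/3) = (16·1860/(π·8.06×10^7))^(1/3) = 0.04898 m.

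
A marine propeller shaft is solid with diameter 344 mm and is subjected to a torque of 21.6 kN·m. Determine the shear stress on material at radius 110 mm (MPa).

J = πd⁴/32 = π(0.344)⁴/32 = 1.375×10^-3 m⁴.
Shear stress varies linearly with radius: τ = T·r/J = 21600 × 0.110 / 1.375×10^-3 = 1.728×10^6 Pa.

1.73 MPa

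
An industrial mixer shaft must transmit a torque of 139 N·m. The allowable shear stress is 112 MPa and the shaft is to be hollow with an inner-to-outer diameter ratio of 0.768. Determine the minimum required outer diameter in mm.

For a hollow shaft with d_i/d_o = 0.768: τ_max = 16T/(π d_o³ (1−k⁴)), so d_o = [16T/(π τ_allow (1−k⁴))]^(1/3) = [16·139.0/(π·1.12×10^8·0.6521)]^(1/3) = 0.02132 m.

21.3 mm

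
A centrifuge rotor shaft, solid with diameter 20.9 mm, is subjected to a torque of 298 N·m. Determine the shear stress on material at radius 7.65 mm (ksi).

J = πd⁴/32 = π(0.0209)⁴/32 = 1.873×10^-8 m⁴.
Shear stress varies linearly with radius: τ = T·r/J = 298.0 × 0.00765 / 1.873×10^-8 = 1.217×10^8 Pa.

17.7 ksi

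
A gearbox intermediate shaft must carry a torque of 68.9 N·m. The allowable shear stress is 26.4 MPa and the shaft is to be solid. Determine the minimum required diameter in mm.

23.7 mm

For a solid shaft τ_max = 16T/(πd³), so d = (16T/(π τ_allow))^(1/3) = (16·68.90/(π·2.64×10^7))^(1/3) = 0.02369 m.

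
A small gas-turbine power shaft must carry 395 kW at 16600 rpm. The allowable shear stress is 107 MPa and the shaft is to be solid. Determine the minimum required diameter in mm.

22.1 mm

ω = 2π·16600/60 = 1738 rad/s, so T = P/ω = 395×10³ / 1738 = 227.2 N·m.
For a solid shaft τ_max = 16T/(πd³), so d = (16T/(π τ_allow))^(1/3) = (16·227.2/(π·1.07×10^8))^(1/3) = 0.02211 m.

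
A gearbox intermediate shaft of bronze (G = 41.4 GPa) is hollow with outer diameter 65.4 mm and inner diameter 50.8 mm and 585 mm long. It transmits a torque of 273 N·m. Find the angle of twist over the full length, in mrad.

3.38 mrad

J = π(d_o⁴ − d_i⁴)/32 = π(0.0654⁴ − 0.0508⁴)/32 = 1.142×10^-6 m⁴.
θ = T·L/(G·J) = 273.0 × 0.585 / (41.4×10⁹ × 1.142×10^-6) = 3.377×10^-3 rad.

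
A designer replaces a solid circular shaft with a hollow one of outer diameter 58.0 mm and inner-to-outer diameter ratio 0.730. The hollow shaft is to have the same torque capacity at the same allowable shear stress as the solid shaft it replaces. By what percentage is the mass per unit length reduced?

Equal τ_max and T ⇒ the solid shaft needs d_s³ = d_o³(1−k⁴), so d_s = 58.0·(1−0.730⁴)^(1/3) = 51.89 mm.
Area ratio A_h/A_s = d_o²(1−k²)/d_s² = (1−k²)/(1−k⁴)^(2/3) = 0.5836.
Mass saving = 1 − 0.5836 = 41.6 %.

41.6 %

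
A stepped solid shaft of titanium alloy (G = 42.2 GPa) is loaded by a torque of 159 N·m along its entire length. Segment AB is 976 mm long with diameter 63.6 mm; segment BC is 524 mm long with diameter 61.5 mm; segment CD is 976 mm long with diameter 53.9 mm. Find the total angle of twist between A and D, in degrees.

J_AB = π(0.0636)⁴/32 = 1.61×10^-6 m⁴; J_BC = π(0.0615)⁴/32 = 1.40×10^-6 m⁴; J_CD = π(0.0539)⁴/32 = 8.29×10^-7 m⁴.
θ = (T/G)·Σ L_i/J_i = (159.0/42.2×10⁹)·(0.976/1.61×10^-6 + 0.524/1.40×10^-6 + 0.976/8.29×10^-7) = 8.133×10^-3 rad.

0.466°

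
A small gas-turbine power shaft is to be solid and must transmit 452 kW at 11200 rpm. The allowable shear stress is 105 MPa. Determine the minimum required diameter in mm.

ω = 2π·11200/60 = 1173 rad/s, so T = P/ω = 452×10³ / 1173 = 385.4 N·m.
For a solid shaft τ_max = 16T/(πd³), so d = (16T/(π τ_allow))^(1/3) = (16·385.4/(π·1.05×10^8))^(1/3) = 0.02654 m.

26.5 mm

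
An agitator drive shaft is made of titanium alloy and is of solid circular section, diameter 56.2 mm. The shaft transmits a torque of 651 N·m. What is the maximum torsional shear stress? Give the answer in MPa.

18.7 MPa

J = πd⁴/32 = π(0.0562)⁴/32 = 9.794×10^-7 m⁴.
τ_max = T·r/J = 651.0 × 0.0281 / 9.794×10^-7 = 1.868×10^7 Pa.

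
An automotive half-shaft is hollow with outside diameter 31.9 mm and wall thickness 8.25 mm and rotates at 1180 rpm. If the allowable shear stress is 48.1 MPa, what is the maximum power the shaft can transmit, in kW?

35.8 kW

J = π(d_o⁴ − d_i⁴)/32 = π(0.0319⁴ − 0.0154⁴)/32 = 9.614×10^-8 m⁴.
T_max = τ_allow·J/r = 4.81×10^7 × 9.614×10^-8 / 0.0159 = 289.9 N·m.
ω = 2π·1180/60 = 123.6 rad/s, so P_max = T_max·ω = 3.583×10^4 W.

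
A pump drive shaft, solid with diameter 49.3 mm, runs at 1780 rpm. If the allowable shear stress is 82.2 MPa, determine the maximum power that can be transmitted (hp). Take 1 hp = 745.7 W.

483 hp

J = πd⁴/32 = π(0.0493)⁴/32 = 5.799×10^-7 m⁴.
T_max = τ_allow·J/r = 8.22×10^7 × 5.799×10^-7 / 0.0246 = 1934 N·m.
ω = 2π·1780/60 = 186.4 rad/s, so P_max = T_max·ω = 3.605×10^5 W.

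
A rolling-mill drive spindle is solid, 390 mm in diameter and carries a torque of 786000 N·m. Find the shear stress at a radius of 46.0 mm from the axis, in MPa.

15.9 MPa

J = πd⁴/32 = π(0.390)⁴/32 = 2.271×10^-3 m⁴.
Shear stress varies linearly with radius: τ = T·r/J = 786000 × 0.0460 / 2.271×10^-3 = 1.592×10^7 Pa.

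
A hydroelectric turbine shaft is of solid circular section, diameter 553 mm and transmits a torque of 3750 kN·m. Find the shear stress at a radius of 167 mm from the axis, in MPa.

J = πd⁴/32 = π(0.553)⁴/32 = 9.181×10^-3 m⁴.
Shear stress varies linearly with radius: τ = T·r/J = 3.750e6 × 0.167 / 9.181×10^-3 = 6.821×10^7 Pa.

68.2 MPa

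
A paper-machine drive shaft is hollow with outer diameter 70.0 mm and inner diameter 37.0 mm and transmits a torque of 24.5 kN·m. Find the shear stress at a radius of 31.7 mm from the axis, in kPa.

J = π(d_o⁴ − d_i⁴)/32 = π(0.0700⁴ − 0.0370⁴)/32 = 2.173×10^-6 m⁴.
Shear stress varies linearly with radius: τ = T·r/J = 24500 × 0.0317 / 2.173×10^-6 = 3.574×10^8 Pa.

357000 kPa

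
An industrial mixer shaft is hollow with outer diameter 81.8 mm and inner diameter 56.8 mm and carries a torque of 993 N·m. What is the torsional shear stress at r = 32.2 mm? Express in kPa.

J = π(d_o⁴ − d_i⁴)/32 = π(0.0818⁴ − 0.0568⁴)/32 = 3.374×10^-6 m⁴.
Shear stress varies linearly with radius: τ = T·r/J = 993.0 × 0.0322 / 3.374×10^-6 = 9.478×10^6 Pa.

9480 kPa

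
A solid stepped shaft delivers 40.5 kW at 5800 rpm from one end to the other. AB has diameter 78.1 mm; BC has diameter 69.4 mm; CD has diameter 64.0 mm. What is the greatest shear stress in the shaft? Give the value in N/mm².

ω = 2π·5800/60 = 607.4 rad/s, so T = P/ω = 40.5×10³ / 607.4 = 66.68 N·m.
Under the same torque, τ_max = 16T/(πd³) is largest where d is smallest — segment CD (d = 64.0 mm).
τ_max = 16·66.68/(π·(0.0640)³) = 1.295×10^6 Pa.

1.30 N/mm²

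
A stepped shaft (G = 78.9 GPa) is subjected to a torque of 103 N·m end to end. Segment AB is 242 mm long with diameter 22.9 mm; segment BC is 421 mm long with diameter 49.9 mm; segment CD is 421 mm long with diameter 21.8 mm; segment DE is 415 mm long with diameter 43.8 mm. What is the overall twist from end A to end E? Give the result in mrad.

38.9 mrad

J_AB = π(0.0229)⁴/32 = 2.70×10^-8 m⁴; J_BC = π(0.0499)⁴/32 = 6.09×10^-7 m⁴; J_CD = π(0.0218)⁴/32 = 2.22×10^-8 m⁴; J_DE = π(0.0438)⁴/32 = 3.61×10^-7 m⁴.
θ = (T/G)·Σ L_i/J_i = (103.0/78.9×10⁹)·(0.242/2.70×10^-8 + 0.421/6.09×10^-7 + 0.421/2.22×10^-8 + 0.415/3.61×10^-7) = 0.03889 rad.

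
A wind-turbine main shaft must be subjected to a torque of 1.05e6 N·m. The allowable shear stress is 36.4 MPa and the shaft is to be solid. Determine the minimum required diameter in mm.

528 mm

For a solid shaft τ_max = 16T/(πd³), so d = (16T/(π τ_allow))^(1/3) = (16·1.050e6/(π·3.64×10^7))^(1/3) = 0.5277 m.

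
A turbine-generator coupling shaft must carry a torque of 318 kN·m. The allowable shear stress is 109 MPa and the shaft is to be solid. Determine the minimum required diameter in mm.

246 mm

For a solid shaft τ_max = 16T/(πd³), so d = (16T/(π τ_allow))^(1/3) = (16·318000/(π·1.09×10^8))^(1/3) = 0.2458 m.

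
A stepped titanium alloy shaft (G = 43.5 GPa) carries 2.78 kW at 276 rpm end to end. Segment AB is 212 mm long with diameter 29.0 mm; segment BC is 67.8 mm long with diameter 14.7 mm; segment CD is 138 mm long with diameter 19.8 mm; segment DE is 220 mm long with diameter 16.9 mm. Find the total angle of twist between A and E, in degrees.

ω = 2π·276/60 = 28.90 rad/s, so T = P/ω = 2.78×10³ / 28.90 = 96.18 N·m.
J_AB = π(0.0290)⁴/32 = 6.94×10^-8 m⁴; J_BC = π(0.0147)⁴/32 = 4.58×10^-9 m⁴; J_CD = π(0.0198)⁴/32 = 1.51×10^-8 m⁴; J_DE = π(0.0169)⁴/32 = 8.01×10^-9 m⁴.
θ = (T/G)·Σ L_i/J_i = (96.18/43.5×10⁹)·(0.212/6.94×10^-8 + 0.0678/4.58×10^-9 + 0.138/1.51×10^-8 + 0.220/8.01×10^-9) = 0.1204 rad.

6.90°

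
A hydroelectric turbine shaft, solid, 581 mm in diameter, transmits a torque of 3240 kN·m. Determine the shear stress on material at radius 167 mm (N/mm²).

48.4 N/mm²

J = πd⁴/32 = π(0.581)⁴/32 = 0.01119 m⁴.
Shear stress varies linearly with radius: τ = T·r/J = 3.240e6 × 0.167 / 0.01119 = 4.837×10^7 Pa.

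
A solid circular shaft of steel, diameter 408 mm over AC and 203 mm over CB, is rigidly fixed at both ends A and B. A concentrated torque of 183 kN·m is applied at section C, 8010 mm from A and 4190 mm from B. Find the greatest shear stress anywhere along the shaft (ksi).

Compatibility: T_A·a/J_AC = T_B·b/J_CB with T_A + T_B = T₀.
J_AC = 2.72×10^-3 m⁴, J_CB = 1.67×10^-4 m⁴, so T_A = T₀·(J_AC/a)/((J_AC/a)+(J_CB/b)) = 163800 N·m, T_B = 19190 N·m.
τ in each portion: τ_AC = 1.23×10^7 Pa, τ_CB = 1.17×10^7 Pa; maximum is in AC.
τ_max = T_AC·r/J = 163800·0.204/2.72×10^-3 = 1.228×10^7 Pa.

1.78 ksi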